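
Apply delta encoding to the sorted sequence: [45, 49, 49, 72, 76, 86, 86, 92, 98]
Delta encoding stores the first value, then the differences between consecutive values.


First value: 45
Deltas:
  49 - 45 = 4
  49 - 49 = 0
  72 - 49 = 23
  76 - 72 = 4
  86 - 76 = 10
  86 - 86 = 0
  92 - 86 = 6
  98 - 92 = 6


Delta encoded: [45, 4, 0, 23, 4, 10, 0, 6, 6]


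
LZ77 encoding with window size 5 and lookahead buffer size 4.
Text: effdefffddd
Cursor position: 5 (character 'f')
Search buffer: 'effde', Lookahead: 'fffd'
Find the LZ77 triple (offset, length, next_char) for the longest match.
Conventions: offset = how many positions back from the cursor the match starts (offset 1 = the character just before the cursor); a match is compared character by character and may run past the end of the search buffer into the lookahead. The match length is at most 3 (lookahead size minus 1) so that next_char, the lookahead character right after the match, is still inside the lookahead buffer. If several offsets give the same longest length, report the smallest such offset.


Try each offset into the search buffer:
  offset=1 (pos 4, char 'e'): match length 0
  offset=2 (pos 3, char 'd'): match length 0
  offset=3 (pos 2, char 'f'): match length 1
  offset=4 (pos 1, char 'f'): match length 2
  offset=5 (pos 0, char 'e'): match length 0
Longest match has length 2 at offset 4.
next_char = character at position 5 + 2 = 7 -> 'f'

Best match: offset=4, length=2 (matching 'ff' starting at position 1)
LZ77 triple: (4, 2, 'f')


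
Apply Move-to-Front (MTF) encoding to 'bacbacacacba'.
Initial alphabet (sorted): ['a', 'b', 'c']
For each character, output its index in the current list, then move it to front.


MTF encoding:
'b': index 1 in ['a', 'b', 'c'] -> ['b', 'a', 'c']
'a': index 1 in ['b', 'a', 'c'] -> ['a', 'b', 'c']
'c': index 2 in ['a', 'b', 'c'] -> ['c', 'a', 'b']
'b': index 2 in ['c', 'a', 'b'] -> ['b', 'c', 'a']
'a': index 2 in ['b', 'c', 'a'] -> ['a', 'b', 'c']
'c': index 2 in ['a', 'b', 'c'] -> ['c', 'a', 'b']
'a': index 1 in ['c', 'a', 'b'] -> ['a', 'c', 'b']
'c': index 1 in ['a', 'c', 'b'] -> ['c', 'a', 'b']
'a': index 1 in ['c', 'a', 'b'] -> ['a', 'c', 'b']
'c': index 1 in ['a', 'c', 'b'] -> ['c', 'a', 'b']
'b': index 2 in ['c', 'a', 'b'] -> ['b', 'c', 'a']
'a': index 2 in ['b', 'c', 'a'] -> ['a', 'b', 'c']


Output: [1, 1, 2, 2, 2, 2, 1, 1, 1, 1, 2, 2]


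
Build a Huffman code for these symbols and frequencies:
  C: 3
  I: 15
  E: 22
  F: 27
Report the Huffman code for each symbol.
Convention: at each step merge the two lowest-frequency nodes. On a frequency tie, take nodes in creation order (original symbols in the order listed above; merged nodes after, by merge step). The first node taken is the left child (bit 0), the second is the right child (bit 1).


Huffman tree construction:
Step 1: Merge C(3) + I(15) = 18
Step 2: Merge (C+I)(18) + E(22) = 40
Step 3: Merge F(27) + ((C+I)+E)(40) = 67
Read each symbol's code off the tree from the root (left child = 0, right child = 1).

Codes:
  C: 100 (length 3)
  I: 101 (length 3)
  E: 11 (length 2)
  F: 0 (length 1)
Average code length: 125/67 = 1.8657 bits/symbol


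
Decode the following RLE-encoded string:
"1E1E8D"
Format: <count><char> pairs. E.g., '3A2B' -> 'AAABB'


Expanding each <count><char> pair:
  1E -> 'E'
  1E -> 'E'
  8D -> 'DDDDDDDD'

Decoded = EEDDDDDDDD


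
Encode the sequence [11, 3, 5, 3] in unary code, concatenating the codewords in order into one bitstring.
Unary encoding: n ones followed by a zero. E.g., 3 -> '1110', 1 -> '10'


Encode each number as n ones followed by a terminating 0:
  11 -> 111111111110 (12 bits)
  3 -> 1110 (4 bits)
  5 -> 111110 (6 bits)
  3 -> 1110 (4 bits)
Total length = 12 + 4 + 6 + 4 = 26 bits.

Unary([11, 3, 5, 3]) = 11111111111011101111101110 (26 bits)


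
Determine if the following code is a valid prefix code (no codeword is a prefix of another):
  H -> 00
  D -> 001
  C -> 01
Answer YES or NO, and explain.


Checking each pair (does one codeword prefix another?):
  H='00' vs D='001': prefix -- VIOLATION

NO -- this is NOT a valid prefix code. H (00) is a prefix of D (001).


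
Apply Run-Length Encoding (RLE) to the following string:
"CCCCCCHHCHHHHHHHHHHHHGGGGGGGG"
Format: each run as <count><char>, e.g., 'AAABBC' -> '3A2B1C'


Scanning runs left to right:
  i=0: run of 'C' x 6 -> '6C'
  i=6: run of 'H' x 2 -> '2H'
  i=8: run of 'C' x 1 -> '1C'
  i=9: run of 'H' x 12 -> '12H'
  i=21: run of 'G' x 8 -> '8G'

RLE = 6C2H1C12H8G


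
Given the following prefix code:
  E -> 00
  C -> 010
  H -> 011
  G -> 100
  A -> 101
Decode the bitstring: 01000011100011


Decoding step by step:
Bits 010 -> C
Bits 00 -> E
Bits 011 -> H
Bits 100 -> G
Bits 011 -> H


Decoded message: CEHGH


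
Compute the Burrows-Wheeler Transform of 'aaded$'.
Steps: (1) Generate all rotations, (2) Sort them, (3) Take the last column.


Rotations (sorted):
  0: $aaded -> last char: d
  1: aaded$ -> last char: $
  2: aded$a -> last char: a
  3: d$aade -> last char: e
  4: ded$aa -> last char: a
  5: ed$aad -> last char: d


BWT = d$aead


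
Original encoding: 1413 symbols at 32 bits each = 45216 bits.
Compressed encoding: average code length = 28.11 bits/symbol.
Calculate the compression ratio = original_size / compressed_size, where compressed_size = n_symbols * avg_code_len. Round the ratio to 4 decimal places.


original_size = n_symbols * orig_bits = 1413 * 32 = 45216 bits
compressed_size = n_symbols * avg_code_len = 1413 * 28.11 = 39719.43 bits
ratio = original_size / compressed_size = 45216 / 39719.43 = 1.1384

Compression ratio = 1.1384


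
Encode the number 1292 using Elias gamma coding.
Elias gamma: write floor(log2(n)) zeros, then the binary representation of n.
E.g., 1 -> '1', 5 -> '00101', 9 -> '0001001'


num_bits = floor(log2(1292)) + 1 = 11
leading_zeros = num_bits - 1 = 10
binary(1292) = 10100001100

Elias gamma(1292) = '0000000000' + '10100001100' = 000000000010100001100 (21 bits)


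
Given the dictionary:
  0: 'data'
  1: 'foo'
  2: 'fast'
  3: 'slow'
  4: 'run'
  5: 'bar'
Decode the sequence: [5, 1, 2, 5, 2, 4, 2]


Look up each index in the dictionary:
  5 -> 'bar'
  1 -> 'foo'
  2 -> 'fast'
  5 -> 'bar'
  2 -> 'fast'
  4 -> 'run'
  2 -> 'fast'

Decoded: "bar foo fast bar fast run fast"


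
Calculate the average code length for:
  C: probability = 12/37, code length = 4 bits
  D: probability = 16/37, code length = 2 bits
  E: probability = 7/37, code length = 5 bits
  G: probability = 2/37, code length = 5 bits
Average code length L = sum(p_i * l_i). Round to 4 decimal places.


Weighted contributions p_i * l_i:
  C: (12/37) * 4 = 48/37
  D: (16/37) * 2 = 32/37
  E: (7/37) * 5 = 35/37
  G: (2/37) * 5 = 10/37
Sum = (48 + 32 + 35 + 10)/37 = 125/37

L = 125/37 = 3.3784 bits/symbol


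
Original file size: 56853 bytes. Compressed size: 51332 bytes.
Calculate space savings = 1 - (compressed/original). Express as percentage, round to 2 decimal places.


ratio = compressed/original = 51332/56853 = 0.90289
savings = 1 - ratio = 1 - 0.90289 = 0.09711
as a percentage: 0.09711 * 100 = 9.71%

Space savings = 1 - 51332/56853 = 9.71%


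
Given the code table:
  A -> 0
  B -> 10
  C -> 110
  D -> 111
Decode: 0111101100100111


Decoding:
0 -> A
111 -> D
10 -> B
110 -> C
0 -> A
10 -> B
0 -> A
111 -> D


Result: ADBCABAD


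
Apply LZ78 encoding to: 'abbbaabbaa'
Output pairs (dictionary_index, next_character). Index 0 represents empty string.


LZ78 encoding steps:
Dictionary: {0: ''}
Step 1: w='' (idx 0), next='a' -> output (0, 'a'), add 'a' as idx 1
Step 2: w='' (idx 0), next='b' -> output (0, 'b'), add 'b' as idx 2
Step 3: w='b' (idx 2), next='b' -> output (2, 'b'), add 'bb' as idx 3
Step 4: w='a' (idx 1), next='a' -> output (1, 'a'), add 'aa' as idx 4
Step 5: w='bb' (idx 3), next='a' -> output (3, 'a'), add 'bba' as idx 5
Step 6: w='a' (idx 1), end of input -> output (1, '')


Encoded: [(0, 'a'), (0, 'b'), (2, 'b'), (1, 'a'), (3, 'a'), (1, '')]


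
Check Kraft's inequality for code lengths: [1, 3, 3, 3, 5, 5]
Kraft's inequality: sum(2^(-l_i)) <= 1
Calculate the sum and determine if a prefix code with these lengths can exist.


Sum = 2^(-1) + 2^(-3) + 2^(-3) + 2^(-3) + 2^(-5) + 2^(-5)
    = 0.5 + 0.125 + 0.125 + 0.125 + 0.03125 + 0.03125
    = 30/32 = 0.9375
Since 0.9375 <= 1, Kraft's inequality IS satisfied.
A prefix code with these lengths CAN exist.

Kraft sum = 0.9375. Satisfied.


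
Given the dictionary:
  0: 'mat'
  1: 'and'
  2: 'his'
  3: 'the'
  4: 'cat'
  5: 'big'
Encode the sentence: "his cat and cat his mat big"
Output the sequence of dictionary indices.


Look up each word in the dictionary:
  'his' -> 2
  'cat' -> 4
  'and' -> 1
  'cat' -> 4
  'his' -> 2
  'mat' -> 0
  'big' -> 5

Encoded: [2, 4, 1, 4, 2, 0, 5]


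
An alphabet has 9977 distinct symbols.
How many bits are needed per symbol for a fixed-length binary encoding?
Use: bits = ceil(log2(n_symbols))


log2(9977) = 13.2844
Bracket: 2^13 = 8192 < 9977 <= 2^14 = 16384
So ceil(log2(9977)) = 14

bits = ceil(log2(9977)) = ceil(13.2844) = 14 bits


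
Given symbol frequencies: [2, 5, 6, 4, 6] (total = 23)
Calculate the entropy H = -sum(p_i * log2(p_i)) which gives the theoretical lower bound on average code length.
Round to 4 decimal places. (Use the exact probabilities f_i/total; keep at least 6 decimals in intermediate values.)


Per-symbol terms -p_i * log2(p_i) with p_i = f_i/23:
  p = 2/23 = 0.086957: log2(p) = -3.523562, -p*log2(p) = 0.306397
  p = 5/23 = 0.217391: log2(p) = -2.201634, -p*log2(p) = 0.478616
  p = 6/23 = 0.260870: log2(p) = -1.938599, -p*log2(p) = 0.505722
  p = 4/23 = 0.173913: log2(p) = -2.523562, -p*log2(p) = 0.438880
  p = 6/23 = 0.260870: log2(p) = -1.938599, -p*log2(p) = 0.505722
H = 0.306397 + 0.478616 + 0.505722 + 0.438880 + 0.505722 = 2.235337

H = 2.2353 bits/symbol


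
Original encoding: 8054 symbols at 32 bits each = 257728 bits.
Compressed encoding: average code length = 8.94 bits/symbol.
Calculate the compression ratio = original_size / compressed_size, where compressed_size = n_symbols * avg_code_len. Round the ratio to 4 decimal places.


original_size = n_symbols * orig_bits = 8054 * 32 = 257728 bits
compressed_size = n_symbols * avg_code_len = 8054 * 8.94 = 72002.76 bits
ratio = original_size / compressed_size = 257728 / 72002.76 = 3.5794

Compression ratio = 3.5794


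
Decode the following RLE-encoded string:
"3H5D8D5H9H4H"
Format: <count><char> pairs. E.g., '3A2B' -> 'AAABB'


Expanding each <count><char> pair:
  3H -> 'HHH'
  5D -> 'DDDDD'
  8D -> 'DDDDDDDD'
  5H -> 'HHHHH'
  9H -> 'HHHHHHHHH'
  4H -> 'HHHH'

Decoded = HHHDDDDDDDDDDDDDHHHHHHHHHHHHHHHHHH


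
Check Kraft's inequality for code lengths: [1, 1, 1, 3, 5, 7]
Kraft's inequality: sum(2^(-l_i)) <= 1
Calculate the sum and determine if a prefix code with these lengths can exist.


Sum = 2^(-1) + 2^(-1) + 2^(-1) + 2^(-3) + 2^(-5) + 2^(-7)
    = 0.5 + 0.5 + 0.5 + 0.125 + 0.03125 + 0.0078125
    = 213/128 = 1.6640625
Since 1.6640625 > 1, Kraft's inequality is NOT satisfied.
A prefix code with these lengths CANNOT exist.

Kraft sum = 1.6640625. Not satisfied.


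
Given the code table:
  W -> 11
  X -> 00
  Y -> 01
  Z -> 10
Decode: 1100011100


Decoding:
11 -> W
00 -> X
01 -> Y
11 -> W
00 -> X


Result: WXYWX


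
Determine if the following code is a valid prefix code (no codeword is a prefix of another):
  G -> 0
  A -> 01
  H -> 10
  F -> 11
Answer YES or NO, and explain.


Checking each pair (does one codeword prefix another?):
  G='0' vs A='01': prefix -- VIOLATION

NO -- this is NOT a valid prefix code. G (0) is a prefix of A (01).


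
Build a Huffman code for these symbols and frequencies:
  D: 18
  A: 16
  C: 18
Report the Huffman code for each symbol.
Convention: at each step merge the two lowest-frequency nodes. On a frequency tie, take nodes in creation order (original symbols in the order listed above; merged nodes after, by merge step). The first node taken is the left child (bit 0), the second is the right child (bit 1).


Huffman tree construction:
Step 1: Merge A(16) + D(18) = 34
Step 2: Merge C(18) + (A+D)(34) = 52
Read each symbol's code off the tree from the root (left child = 0, right child = 1).

Codes:
  D: 11 (length 2)
  A: 10 (length 2)
  C: 0 (length 1)
Average code length: 86/52 = 1.6538 bits/symbol


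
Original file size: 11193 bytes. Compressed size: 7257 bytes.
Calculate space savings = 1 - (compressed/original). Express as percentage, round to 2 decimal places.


ratio = compressed/original = 7257/11193 = 0.648352
savings = 1 - ratio = 1 - 0.648352 = 0.351648
as a percentage: 0.351648 * 100 = 35.16%

Space savings = 1 - 7257/11193 = 35.16%


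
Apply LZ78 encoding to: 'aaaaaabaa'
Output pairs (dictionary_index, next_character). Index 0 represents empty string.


LZ78 encoding steps:
Dictionary: {0: ''}
Step 1: w='' (idx 0), next='a' -> output (0, 'a'), add 'a' as idx 1
Step 2: w='a' (idx 1), next='a' -> output (1, 'a'), add 'aa' as idx 2
Step 3: w='aa' (idx 2), next='a' -> output (2, 'a'), add 'aaa' as idx 3
Step 4: w='' (idx 0), next='b' -> output (0, 'b'), add 'b' as idx 4
Step 5: w='aa' (idx 2), end of input -> output (2, '')


Encoded: [(0, 'a'), (1, 'a'), (2, 'a'), (0, 'b'), (2, '')]


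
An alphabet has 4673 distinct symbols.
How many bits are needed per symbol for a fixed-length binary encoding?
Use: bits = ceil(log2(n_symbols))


log2(4673) = 12.1901
Bracket: 2^12 = 4096 < 4673 <= 2^13 = 8192
So ceil(log2(4673)) = 13

bits = ceil(log2(4673)) = ceil(12.1901) = 13 bits


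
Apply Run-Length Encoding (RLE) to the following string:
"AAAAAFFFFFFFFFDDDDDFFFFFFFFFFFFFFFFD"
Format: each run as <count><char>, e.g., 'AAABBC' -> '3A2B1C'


Scanning runs left to right:
  i=0: run of 'A' x 5 -> '5A'
  i=5: run of 'F' x 9 -> '9F'
  i=14: run of 'D' x 5 -> '5D'
  i=19: run of 'F' x 16 -> '16F'
  i=35: run of 'D' x 1 -> '1D'

RLE = 5A9F5D16F1D


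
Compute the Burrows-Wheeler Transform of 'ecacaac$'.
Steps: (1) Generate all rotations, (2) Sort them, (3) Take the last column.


Rotations (sorted):
  0: $ecacaac -> last char: c
  1: aac$ecac -> last char: c
  2: ac$ecaca -> last char: a
  3: acaac$ec -> last char: c
  4: c$ecacaa -> last char: a
  5: caac$eca -> last char: a
  6: cacaac$e -> last char: e
  7: ecacaac$ -> last char: $


BWT = ccacaae$


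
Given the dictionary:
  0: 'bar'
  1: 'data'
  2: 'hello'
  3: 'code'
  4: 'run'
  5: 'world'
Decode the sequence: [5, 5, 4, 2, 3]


Look up each index in the dictionary:
  5 -> 'world'
  5 -> 'world'
  4 -> 'run'
  2 -> 'hello'
  3 -> 'code'

Decoded: "world world run hello code"


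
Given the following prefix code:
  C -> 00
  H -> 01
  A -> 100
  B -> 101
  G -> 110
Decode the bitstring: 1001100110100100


Decoding step by step:
Bits 100 -> A
Bits 110 -> G
Bits 01 -> H
Bits 101 -> B
Bits 00 -> C
Bits 100 -> A


Decoded message: AGHBCA


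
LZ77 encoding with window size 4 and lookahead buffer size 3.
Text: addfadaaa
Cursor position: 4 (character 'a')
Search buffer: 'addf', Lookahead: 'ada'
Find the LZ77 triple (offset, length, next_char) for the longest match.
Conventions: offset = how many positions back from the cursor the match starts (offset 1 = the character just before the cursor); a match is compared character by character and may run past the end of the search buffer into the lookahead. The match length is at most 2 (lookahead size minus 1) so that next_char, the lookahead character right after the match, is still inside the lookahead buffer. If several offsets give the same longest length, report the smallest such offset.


Try each offset into the search buffer:
  offset=1 (pos 3, char 'f'): match length 0
  offset=2 (pos 2, char 'd'): match length 0
  offset=3 (pos 1, char 'd'): match length 0
  offset=4 (pos 0, char 'a'): match length 2
Longest match has length 2 at offset 4.
next_char = character at position 4 + 2 = 6 -> 'a'

Best match: offset=4, length=2 (matching 'ad' starting at position 0)
LZ77 triple: (4, 2, 'a')


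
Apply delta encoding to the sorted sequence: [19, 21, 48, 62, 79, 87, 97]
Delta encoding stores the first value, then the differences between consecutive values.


First value: 19
Deltas:
  21 - 19 = 2
  48 - 21 = 27
  62 - 48 = 14
  79 - 62 = 17
  87 - 79 = 8
  97 - 87 = 10


Delta encoded: [19, 2, 27, 14, 17, 8, 10]


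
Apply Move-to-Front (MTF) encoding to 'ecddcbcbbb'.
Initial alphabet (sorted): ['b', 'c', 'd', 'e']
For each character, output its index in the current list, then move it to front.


MTF encoding:
'e': index 3 in ['b', 'c', 'd', 'e'] -> ['e', 'b', 'c', 'd']
'c': index 2 in ['e', 'b', 'c', 'd'] -> ['c', 'e', 'b', 'd']
'd': index 3 in ['c', 'e', 'b', 'd'] -> ['d', 'c', 'e', 'b']
'd': index 0 in ['d', 'c', 'e', 'b'] -> ['d', 'c', 'e', 'b']
'c': index 1 in ['d', 'c', 'e', 'b'] -> ['c', 'd', 'e', 'b']
'b': index 3 in ['c', 'd', 'e', 'b'] -> ['b', 'c', 'd', 'e']
'c': index 1 in ['b', 'c', 'd', 'e'] -> ['c', 'b', 'd', 'e']
'b': index 1 in ['c', 'b', 'd', 'e'] -> ['b', 'c', 'd', 'e']
'b': index 0 in ['b', 'c', 'd', 'e'] -> ['b', 'c', 'd', 'e']
'b': index 0 in ['b', 'c', 'd', 'e'] -> ['b', 'c', 'd', 'e']


Output: [3, 2, 3, 0, 1, 3, 1, 1, 0, 0]


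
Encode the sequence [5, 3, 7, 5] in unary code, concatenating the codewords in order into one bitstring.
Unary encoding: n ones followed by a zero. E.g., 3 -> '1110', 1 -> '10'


Encode each number as n ones followed by a terminating 0:
  5 -> 111110 (6 bits)
  3 -> 1110 (4 bits)
  7 -> 11111110 (8 bits)
  5 -> 111110 (6 bits)
Total length = 6 + 4 + 8 + 6 = 24 bits.

Unary([5, 3, 7, 5]) = 111110111011111110111110 (24 bits)


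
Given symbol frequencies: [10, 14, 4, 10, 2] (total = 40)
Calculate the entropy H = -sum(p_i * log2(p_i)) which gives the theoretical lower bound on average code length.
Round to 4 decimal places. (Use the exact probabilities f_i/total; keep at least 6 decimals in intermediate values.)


Per-symbol terms -p_i * log2(p_i) with p_i = f_i/40:
  p = 10/40 = 0.250000: log2(p) = -2.000000, -p*log2(p) = 0.500000
  p = 14/40 = 0.350000: log2(p) = -1.514573, -p*log2(p) = 0.530101
  p = 4/40 = 0.100000: log2(p) = -3.321928, -p*log2(p) = 0.332193
  p = 10/40 = 0.250000: log2(p) = -2.000000, -p*log2(p) = 0.500000
  p = 2/40 = 0.050000: log2(p) = -4.321928, -p*log2(p) = 0.216096
H = 0.500000 + 0.530101 + 0.332193 + 0.500000 + 0.216096 = 2.078390

H = 2.0784 bits/symbol


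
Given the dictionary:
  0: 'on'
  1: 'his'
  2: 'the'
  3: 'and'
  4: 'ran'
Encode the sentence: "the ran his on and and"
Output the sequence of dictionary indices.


Look up each word in the dictionary:
  'the' -> 2
  'ran' -> 4
  'his' -> 1
  'on' -> 0
  'and' -> 3
  'and' -> 3

Encoded: [2, 4, 1, 0, 3, 3]


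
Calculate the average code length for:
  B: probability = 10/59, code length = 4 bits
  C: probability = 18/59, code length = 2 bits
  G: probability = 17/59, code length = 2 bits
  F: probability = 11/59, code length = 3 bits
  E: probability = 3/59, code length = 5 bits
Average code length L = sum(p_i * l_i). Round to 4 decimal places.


Weighted contributions p_i * l_i:
  B: (10/59) * 4 = 40/59
  C: (18/59) * 2 = 36/59
  G: (17/59) * 2 = 34/59
  F: (11/59) * 3 = 33/59
  E: (3/59) * 5 = 15/59
Sum = (40 + 36 + 34 + 33 + 15)/59 = 158/59

L = 158/59 = 2.6780 bits/symbol


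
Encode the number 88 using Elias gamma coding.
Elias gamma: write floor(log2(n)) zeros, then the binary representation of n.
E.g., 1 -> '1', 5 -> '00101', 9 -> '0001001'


num_bits = floor(log2(88)) + 1 = 7
leading_zeros = num_bits - 1 = 6
binary(88) = 1011000

Elias gamma(88) = '000000' + '1011000' = 0000001011000 (13 bits)


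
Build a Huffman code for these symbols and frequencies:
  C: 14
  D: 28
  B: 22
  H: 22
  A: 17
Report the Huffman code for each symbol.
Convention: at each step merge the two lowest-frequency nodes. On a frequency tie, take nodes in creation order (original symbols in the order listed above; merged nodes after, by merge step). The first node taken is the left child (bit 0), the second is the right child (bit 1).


Huffman tree construction:
Step 1: Merge C(14) + A(17) = 31
Step 2: Merge B(22) + H(22) = 44
Step 3: Merge D(28) + (C+A)(31) = 59
Step 4: Merge (B+H)(44) + (D+(C+A))(59) = 103
Read each symbol's code off the tree from the root (left child = 0, right child = 1).

Codes:
  C: 110 (length 3)
  D: 10 (length 2)
  B: 00 (length 2)
  H: 01 (length 2)
  A: 111 (length 3)
Average code length: 237/103 = 2.3010 bits/symbol


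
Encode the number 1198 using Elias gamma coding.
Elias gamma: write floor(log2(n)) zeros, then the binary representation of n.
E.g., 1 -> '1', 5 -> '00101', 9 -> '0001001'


num_bits = floor(log2(1198)) + 1 = 11
leading_zeros = num_bits - 1 = 10
binary(1198) = 10010101110

Elias gamma(1198) = '0000000000' + '10010101110' = 000000000010010101110 (21 bits)


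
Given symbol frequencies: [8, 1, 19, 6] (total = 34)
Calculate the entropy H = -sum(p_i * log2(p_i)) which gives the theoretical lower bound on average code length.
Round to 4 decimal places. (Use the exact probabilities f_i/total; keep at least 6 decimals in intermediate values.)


Per-symbol terms -p_i * log2(p_i) with p_i = f_i/34:
  p = 8/34 = 0.235294: log2(p) = -2.087463, -p*log2(p) = 0.491168
  p = 1/34 = 0.029412: log2(p) = -5.087463, -p*log2(p) = 0.149631
  p = 19/34 = 0.558824: log2(p) = -0.839535, -p*log2(p) = 0.469152
  p = 6/34 = 0.176471: log2(p) = -2.502500, -p*log2(p) = 0.441618
H = 0.491168 + 0.149631 + 0.469152 + 0.441618 = 1.551569

H = 1.5516 bits/symbol


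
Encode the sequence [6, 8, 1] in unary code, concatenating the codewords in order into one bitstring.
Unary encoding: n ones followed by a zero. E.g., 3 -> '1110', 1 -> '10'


Encode each number as n ones followed by a terminating 0:
  6 -> 1111110 (7 bits)
  8 -> 111111110 (9 bits)
  1 -> 10 (2 bits)
Total length = 7 + 9 + 2 = 18 bits.

Unary([6, 8, 1]) = 111111011111111010 (18 bits)


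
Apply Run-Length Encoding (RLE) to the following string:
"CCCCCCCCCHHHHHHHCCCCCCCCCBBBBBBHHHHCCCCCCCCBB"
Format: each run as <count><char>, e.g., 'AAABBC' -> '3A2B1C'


Scanning runs left to right:
  i=0: run of 'C' x 9 -> '9C'
  i=9: run of 'H' x 7 -> '7H'
  i=16: run of 'C' x 9 -> '9C'
  i=25: run of 'B' x 6 -> '6B'
  i=31: run of 'H' x 4 -> '4H'
  i=35: run of 'C' x 8 -> '8C'
  i=43: run of 'B' x 2 -> '2B'

RLE = 9C7H9C6B4H8C2B


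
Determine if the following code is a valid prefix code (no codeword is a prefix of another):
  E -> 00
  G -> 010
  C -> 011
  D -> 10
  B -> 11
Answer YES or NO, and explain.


Checking each pair (does one codeword prefix another?):
  E='00' vs G='010': no prefix
  E='00' vs C='011': no prefix
  E='00' vs D='10': no prefix
  E='00' vs B='11': no prefix
  G='010' vs E='00': no prefix
  G='010' vs C='011': no prefix
  G='010' vs D='10': no prefix
  G='010' vs B='11': no prefix
  C='011' vs E='00': no prefix
  C='011' vs G='010': no prefix
  C='011' vs D='10': no prefix
  C='011' vs B='11': no prefix
  D='10' vs E='00': no prefix
  D='10' vs G='010': no prefix
  D='10' vs C='011': no prefix
  D='10' vs B='11': no prefix
  B='11' vs E='00': no prefix
  B='11' vs G='010': no prefix
  B='11' vs C='011': no prefix
  B='11' vs D='10': no prefix
No violation found over all pairs.

YES -- this is a valid prefix code. No codeword is a prefix of any other codeword.


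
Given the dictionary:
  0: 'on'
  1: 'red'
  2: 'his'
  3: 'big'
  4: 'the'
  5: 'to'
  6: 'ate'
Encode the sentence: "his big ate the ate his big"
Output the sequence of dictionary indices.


Look up each word in the dictionary:
  'his' -> 2
  'big' -> 3
  'ate' -> 6
  'the' -> 4
  'ate' -> 6
  'his' -> 2
  'big' -> 3

Encoded: [2, 3, 6, 4, 6, 2, 3]


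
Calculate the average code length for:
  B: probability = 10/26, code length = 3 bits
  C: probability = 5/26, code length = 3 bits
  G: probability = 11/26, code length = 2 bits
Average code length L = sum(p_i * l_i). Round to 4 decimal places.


Weighted contributions p_i * l_i:
  B: (10/26) * 3 = 30/26
  C: (5/26) * 3 = 15/26
  G: (11/26) * 2 = 22/26
Sum = (30 + 15 + 22)/26 = 67/26

L = 67/26 = 2.5769 bits/symbol


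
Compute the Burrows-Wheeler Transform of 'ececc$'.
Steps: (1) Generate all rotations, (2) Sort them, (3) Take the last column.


Rotations (sorted):
  0: $ececc -> last char: c
  1: c$ecec -> last char: c
  2: cc$ece -> last char: e
  3: cecc$e -> last char: e
  4: ecc$ec -> last char: c
  5: ececc$ -> last char: $


BWT = cceec$


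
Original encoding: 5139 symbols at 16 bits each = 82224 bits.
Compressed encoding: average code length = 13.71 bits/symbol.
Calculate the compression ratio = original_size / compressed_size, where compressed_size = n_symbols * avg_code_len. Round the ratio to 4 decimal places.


original_size = n_symbols * orig_bits = 5139 * 16 = 82224 bits
compressed_size = n_symbols * avg_code_len = 5139 * 13.71 = 70455.69 bits
ratio = original_size / compressed_size = 82224 / 70455.69 = 1.167

Compression ratio = 1.167


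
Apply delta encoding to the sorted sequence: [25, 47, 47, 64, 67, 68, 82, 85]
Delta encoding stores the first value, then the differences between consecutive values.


First value: 25
Deltas:
  47 - 25 = 22
  47 - 47 = 0
  64 - 47 = 17
  67 - 64 = 3
  68 - 67 = 1
  82 - 68 = 14
  85 - 82 = 3


Delta encoded: [25, 22, 0, 17, 3, 1, 14, 3]


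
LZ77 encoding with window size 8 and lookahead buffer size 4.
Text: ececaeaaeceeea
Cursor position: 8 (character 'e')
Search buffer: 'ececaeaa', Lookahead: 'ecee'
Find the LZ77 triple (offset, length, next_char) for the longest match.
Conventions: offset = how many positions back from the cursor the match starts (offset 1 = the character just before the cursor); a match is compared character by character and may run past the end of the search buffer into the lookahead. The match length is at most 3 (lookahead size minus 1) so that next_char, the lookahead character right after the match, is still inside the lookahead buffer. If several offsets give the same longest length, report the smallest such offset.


Try each offset into the search buffer:
  offset=1 (pos 7, char 'a'): match length 0
  offset=2 (pos 6, char 'a'): match length 0
  offset=3 (pos 5, char 'e'): match length 1
  offset=4 (pos 4, char 'a'): match length 0
  offset=5 (pos 3, char 'c'): match length 0
  offset=6 (pos 2, char 'e'): match length 2
  offset=7 (pos 1, char 'c'): match length 0
  offset=8 (pos 0, char 'e'): match length 3
Longest match has length 3 at offset 8.
next_char = character at position 8 + 3 = 11 -> 'e'

Best match: offset=8, length=3 (matching 'ece' starting at position 0)
LZ77 triple: (8, 3, 'e')


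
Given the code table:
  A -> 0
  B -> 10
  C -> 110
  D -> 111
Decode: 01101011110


Decoding:
0 -> A
110 -> C
10 -> B
111 -> D
10 -> B


Result: ACBDB


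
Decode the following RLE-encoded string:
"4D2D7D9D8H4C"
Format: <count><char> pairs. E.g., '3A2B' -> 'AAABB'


Expanding each <count><char> pair:
  4D -> 'DDDD'
  2D -> 'DD'
  7D -> 'DDDDDDD'
  9D -> 'DDDDDDDDD'
  8H -> 'HHHHHHHH'
  4C -> 'CCCC'

Decoded = DDDDDDDDDDDDDDDDDDDDDDHHHHHHHHCCCC


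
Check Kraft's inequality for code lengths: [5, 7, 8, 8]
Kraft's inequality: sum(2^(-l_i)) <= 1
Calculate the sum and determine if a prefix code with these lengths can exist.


Sum = 2^(-5) + 2^(-7) + 2^(-8) + 2^(-8)
    = 0.03125 + 0.0078125 + 0.00390625 + 0.00390625
    = 12/256 = 0.046875
Since 0.046875 <= 1, Kraft's inequality IS satisfied.
A prefix code with these lengths CAN exist.

Kraft sum = 0.046875. Satisfied.


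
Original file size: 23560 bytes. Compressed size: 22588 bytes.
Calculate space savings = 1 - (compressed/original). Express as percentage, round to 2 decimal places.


ratio = compressed/original = 22588/23560 = 0.958744
savings = 1 - ratio = 1 - 0.958744 = 0.041256
as a percentage: 0.041256 * 100 = 4.13%

Space savings = 1 - 22588/23560 = 4.13%


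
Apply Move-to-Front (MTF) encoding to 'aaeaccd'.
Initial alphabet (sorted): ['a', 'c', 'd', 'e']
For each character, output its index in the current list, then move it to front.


MTF encoding:
'a': index 0 in ['a', 'c', 'd', 'e'] -> ['a', 'c', 'd', 'e']
'a': index 0 in ['a', 'c', 'd', 'e'] -> ['a', 'c', 'd', 'e']
'e': index 3 in ['a', 'c', 'd', 'e'] -> ['e', 'a', 'c', 'd']
'a': index 1 in ['e', 'a', 'c', 'd'] -> ['a', 'e', 'c', 'd']
'c': index 2 in ['a', 'e', 'c', 'd'] -> ['c', 'a', 'e', 'd']
'c': index 0 in ['c', 'a', 'e', 'd'] -> ['c', 'a', 'e', 'd']
'd': index 3 in ['c', 'a', 'e', 'd'] -> ['d', 'c', 'a', 'e']


Output: [0, 0, 3, 1, 2, 0, 3]


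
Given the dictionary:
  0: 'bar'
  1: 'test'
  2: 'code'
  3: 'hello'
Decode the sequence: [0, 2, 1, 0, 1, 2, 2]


Look up each index in the dictionary:
  0 -> 'bar'
  2 -> 'code'
  1 -> 'test'
  0 -> 'bar'
  1 -> 'test'
  2 -> 'code'
  2 -> 'code'

Decoded: "bar code test bar test code code"


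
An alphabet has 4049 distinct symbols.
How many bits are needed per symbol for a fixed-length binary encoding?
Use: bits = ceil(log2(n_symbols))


log2(4049) = 11.9833
Bracket: 2^11 = 2048 < 4049 <= 2^12 = 4096
So ceil(log2(4049)) = 12

bits = ceil(log2(4049)) = ceil(11.9833) = 12 bits


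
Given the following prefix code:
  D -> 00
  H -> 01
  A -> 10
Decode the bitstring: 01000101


Decoding step by step:
Bits 01 -> H
Bits 00 -> D
Bits 01 -> H
Bits 01 -> H


Decoded message: HDHH


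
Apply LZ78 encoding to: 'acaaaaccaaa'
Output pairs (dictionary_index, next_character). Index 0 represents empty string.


LZ78 encoding steps:
Dictionary: {0: ''}
Step 1: w='' (idx 0), next='a' -> output (0, 'a'), add 'a' as idx 1
Step 2: w='' (idx 0), next='c' -> output (0, 'c'), add 'c' as idx 2
Step 3: w='a' (idx 1), next='a' -> output (1, 'a'), add 'aa' as idx 3
Step 4: w='aa' (idx 3), next='c' -> output (3, 'c'), add 'aac' as idx 4
Step 5: w='c' (idx 2), next='a' -> output (2, 'a'), add 'ca' as idx 5
Step 6: w='aa' (idx 3), end of input -> output (3, '')


Encoded: [(0, 'a'), (0, 'c'), (1, 'a'), (3, 'c'), (2, 'a'), (3, '')]


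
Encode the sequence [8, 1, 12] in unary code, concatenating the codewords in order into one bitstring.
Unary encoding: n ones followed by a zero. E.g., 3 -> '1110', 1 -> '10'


Encode each number as n ones followed by a terminating 0:
  8 -> 111111110 (9 bits)
  1 -> 10 (2 bits)
  12 -> 1111111111110 (13 bits)
Total length = 9 + 2 + 13 = 24 bits.

Unary([8, 1, 12]) = 111111110101111111111110 (24 bits)


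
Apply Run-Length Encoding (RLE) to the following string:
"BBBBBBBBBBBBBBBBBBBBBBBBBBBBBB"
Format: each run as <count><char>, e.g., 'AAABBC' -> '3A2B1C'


Scanning runs left to right:
  i=0: run of 'B' x 30 -> '30B'

RLE = 30B


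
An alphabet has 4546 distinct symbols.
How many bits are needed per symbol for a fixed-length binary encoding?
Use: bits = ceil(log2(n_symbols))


log2(4546) = 12.1504
Bracket: 2^12 = 4096 < 4546 <= 2^13 = 8192
So ceil(log2(4546)) = 13

bits = ceil(log2(4546)) = ceil(12.1504) = 13 bits


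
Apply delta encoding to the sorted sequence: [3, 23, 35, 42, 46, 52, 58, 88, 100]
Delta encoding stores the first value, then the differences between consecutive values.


First value: 3
Deltas:
  23 - 3 = 20
  35 - 23 = 12
  42 - 35 = 7
  46 - 42 = 4
  52 - 46 = 6
  58 - 52 = 6
  88 - 58 = 30
  100 - 88 = 12


Delta encoded: [3, 20, 12, 7, 4, 6, 6, 30, 12]


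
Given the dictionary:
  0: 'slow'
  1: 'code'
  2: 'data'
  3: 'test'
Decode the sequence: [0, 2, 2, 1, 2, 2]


Look up each index in the dictionary:
  0 -> 'slow'
  2 -> 'data'
  2 -> 'data'
  1 -> 'code'
  2 -> 'data'
  2 -> 'data'

Decoded: "slow data data code data data"


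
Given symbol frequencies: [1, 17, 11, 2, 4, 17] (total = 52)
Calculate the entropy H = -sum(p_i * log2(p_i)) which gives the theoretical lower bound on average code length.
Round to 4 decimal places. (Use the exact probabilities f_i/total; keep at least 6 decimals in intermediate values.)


Per-symbol terms -p_i * log2(p_i) with p_i = f_i/52:
  p = 1/52 = 0.019231: log2(p) = -5.700440, -p*log2(p) = 0.109624
  p = 17/52 = 0.326923: log2(p) = -1.612977, -p*log2(p) = 0.527319
  p = 11/52 = 0.211538: log2(p) = -2.241008, -p*log2(p) = 0.474059
  p = 2/52 = 0.038462: log2(p) = -4.700440, -p*log2(p) = 0.180786
  p = 4/52 = 0.076923: log2(p) = -3.700440, -p*log2(p) = 0.284649
  p = 17/52 = 0.326923: log2(p) = -1.612977, -p*log2(p) = 0.527319
H = 0.109624 + 0.527319 + 0.474059 + 0.180786 + 0.284649 + 0.527319 = 2.103756

H = 2.1038 bits/symbol


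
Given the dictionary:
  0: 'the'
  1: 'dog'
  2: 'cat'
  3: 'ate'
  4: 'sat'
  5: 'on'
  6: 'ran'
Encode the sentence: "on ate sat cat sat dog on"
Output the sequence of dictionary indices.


Look up each word in the dictionary:
  'on' -> 5
  'ate' -> 3
  'sat' -> 4
  'cat' -> 2
  'sat' -> 4
  'dog' -> 1
  'on' -> 5

Encoded: [5, 3, 4, 2, 4, 1, 5]


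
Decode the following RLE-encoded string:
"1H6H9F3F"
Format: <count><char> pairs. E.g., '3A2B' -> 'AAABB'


Expanding each <count><char> pair:
  1H -> 'H'
  6H -> 'HHHHHH'
  9F -> 'FFFFFFFFF'
  3F -> 'FFF'

Decoded = HHHHHHHFFFFFFFFFFFF


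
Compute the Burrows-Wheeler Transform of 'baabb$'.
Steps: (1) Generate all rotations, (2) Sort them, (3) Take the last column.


Rotations (sorted):
  0: $baabb -> last char: b
  1: aabb$b -> last char: b
  2: abb$ba -> last char: a
  3: b$baab -> last char: b
  4: baabb$ -> last char: $
  5: bb$baa -> last char: a


BWT = bbab$a


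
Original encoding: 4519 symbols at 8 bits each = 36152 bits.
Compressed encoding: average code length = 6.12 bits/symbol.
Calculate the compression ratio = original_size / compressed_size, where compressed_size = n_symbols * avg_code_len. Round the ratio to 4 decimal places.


original_size = n_symbols * orig_bits = 4519 * 8 = 36152 bits
compressed_size = n_symbols * avg_code_len = 4519 * 6.12 = 27656.28 bits
ratio = original_size / compressed_size = 36152 / 27656.28 = 1.3072

Compression ratio = 1.3072


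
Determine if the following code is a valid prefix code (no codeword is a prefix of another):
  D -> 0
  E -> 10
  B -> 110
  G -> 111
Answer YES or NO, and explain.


Checking each pair (does one codeword prefix another?):
  D='0' vs E='10': no prefix
  D='0' vs B='110': no prefix
  D='0' vs G='111': no prefix
  E='10' vs D='0': no prefix
  E='10' vs B='110': no prefix
  E='10' vs G='111': no prefix
  B='110' vs D='0': no prefix
  B='110' vs E='10': no prefix
  B='110' vs G='111': no prefix
  G='111' vs D='0': no prefix
  G='111' vs E='10': no prefix
  G='111' vs B='110': no prefix
No violation found over all pairs.

YES -- this is a valid prefix code. No codeword is a prefix of any other codeword.


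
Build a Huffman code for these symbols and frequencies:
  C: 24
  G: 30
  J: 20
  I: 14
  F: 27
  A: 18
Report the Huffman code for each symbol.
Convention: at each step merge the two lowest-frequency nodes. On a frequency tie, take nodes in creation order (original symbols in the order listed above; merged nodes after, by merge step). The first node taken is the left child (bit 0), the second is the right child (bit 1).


Huffman tree construction:
Step 1: Merge I(14) + A(18) = 32
Step 2: Merge J(20) + C(24) = 44
Step 3: Merge F(27) + G(30) = 57
Step 4: Merge (I+A)(32) + (J+C)(44) = 76
Step 5: Merge (F+G)(57) + ((I+A)+(J+C))(76) = 133
Read each symbol's code off the tree from the root (left child = 0, right child = 1).

Codes:
  C: 111 (length 3)
  G: 01 (length 2)
  J: 110 (length 3)
  I: 100 (length 3)
  F: 00 (length 2)
  A: 101 (length 3)
Average code length: 342/133 = 2.5714 bits/symbol


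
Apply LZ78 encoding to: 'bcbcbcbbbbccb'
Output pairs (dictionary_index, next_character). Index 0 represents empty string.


LZ78 encoding steps:
Dictionary: {0: ''}
Step 1: w='' (idx 0), next='b' -> output (0, 'b'), add 'b' as idx 1
Step 2: w='' (idx 0), next='c' -> output (0, 'c'), add 'c' as idx 2
Step 3: w='b' (idx 1), next='c' -> output (1, 'c'), add 'bc' as idx 3
Step 4: w='bc' (idx 3), next='b' -> output (3, 'b'), add 'bcb' as idx 4
Step 5: w='b' (idx 1), next='b' -> output (1, 'b'), add 'bb' as idx 5
Step 6: w='bc' (idx 3), next='c' -> output (3, 'c'), add 'bcc' as idx 6
Step 7: w='b' (idx 1), end of input -> output (1, '')


Encoded: [(0, 'b'), (0, 'c'), (1, 'c'), (3, 'b'), (1, 'b'), (3, 'c'), (1, '')]


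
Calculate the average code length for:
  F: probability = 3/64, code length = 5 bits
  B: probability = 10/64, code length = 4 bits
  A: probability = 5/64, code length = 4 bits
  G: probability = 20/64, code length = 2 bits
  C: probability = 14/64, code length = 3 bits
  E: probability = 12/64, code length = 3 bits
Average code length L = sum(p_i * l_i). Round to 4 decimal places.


Weighted contributions p_i * l_i:
  F: (3/64) * 5 = 15/64
  B: (10/64) * 4 = 40/64
  A: (5/64) * 4 = 20/64
  G: (20/64) * 2 = 40/64
  C: (14/64) * 3 = 42/64
  E: (12/64) * 3 = 36/64
Sum = (15 + 40 + 20 + 40 + 42 + 36)/64 = 193/64

L = 193/64 = 3.0156 bits/symbol


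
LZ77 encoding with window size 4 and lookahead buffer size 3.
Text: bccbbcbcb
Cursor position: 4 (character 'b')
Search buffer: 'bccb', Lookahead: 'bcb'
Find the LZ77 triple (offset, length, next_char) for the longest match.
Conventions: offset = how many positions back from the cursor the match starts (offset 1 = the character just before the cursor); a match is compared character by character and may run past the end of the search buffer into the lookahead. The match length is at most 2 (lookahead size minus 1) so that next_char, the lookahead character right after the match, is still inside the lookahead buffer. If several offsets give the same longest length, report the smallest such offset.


Try each offset into the search buffer:
  offset=1 (pos 3, char 'b'): match length 1
  offset=2 (pos 2, char 'c'): match length 0
  offset=3 (pos 1, char 'c'): match length 0
  offset=4 (pos 0, char 'b'): match length 2
Longest match has length 2 at offset 4.
next_char = character at position 4 + 2 = 6 -> 'b'

Best match: offset=4, length=2 (matching 'bc' starting at position 0)
LZ77 triple: (4, 2, 'b')


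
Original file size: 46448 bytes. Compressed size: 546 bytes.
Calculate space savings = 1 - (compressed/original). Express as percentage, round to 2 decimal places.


ratio = compressed/original = 546/46448 = 0.011755
savings = 1 - ratio = 1 - 0.011755 = 0.988245
as a percentage: 0.988245 * 100 = 98.82%

Space savings = 1 - 546/46448 = 98.82%


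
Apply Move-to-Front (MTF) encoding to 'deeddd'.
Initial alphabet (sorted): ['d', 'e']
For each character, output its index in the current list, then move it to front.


MTF encoding:
'd': index 0 in ['d', 'e'] -> ['d', 'e']
'e': index 1 in ['d', 'e'] -> ['e', 'd']
'e': index 0 in ['e', 'd'] -> ['e', 'd']
'd': index 1 in ['e', 'd'] -> ['d', 'e']
'd': index 0 in ['d', 'e'] -> ['d', 'e']
'd': index 0 in ['d', 'e'] -> ['d', 'e']


Output: [0, 1, 0, 1, 0, 0]


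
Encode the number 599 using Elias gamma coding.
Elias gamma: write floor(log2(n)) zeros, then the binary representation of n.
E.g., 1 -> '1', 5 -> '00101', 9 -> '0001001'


num_bits = floor(log2(599)) + 1 = 10
leading_zeros = num_bits - 1 = 9
binary(599) = 1001010111

Elias gamma(599) = '000000000' + '1001010111' = 0000000001001010111 (19 bits)


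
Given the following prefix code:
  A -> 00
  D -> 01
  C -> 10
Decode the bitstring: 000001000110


Decoding step by step:
Bits 00 -> A
Bits 00 -> A
Bits 01 -> D
Bits 00 -> A
Bits 01 -> D
Bits 10 -> C


Decoded message: AADADC


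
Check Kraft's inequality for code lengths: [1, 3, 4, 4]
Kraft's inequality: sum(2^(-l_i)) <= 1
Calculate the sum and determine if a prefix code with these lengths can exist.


Sum = 2^(-1) + 2^(-3) + 2^(-4) + 2^(-4)
    = 0.5 + 0.125 + 0.0625 + 0.0625
    = 12/16 = 0.75
Since 0.75 <= 1, Kraft's inequality IS satisfied.
A prefix code with these lengths CAN exist.

Kraft sum = 0.75. Satisfied.


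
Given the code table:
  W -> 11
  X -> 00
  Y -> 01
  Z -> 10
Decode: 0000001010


Decoding:
00 -> X
00 -> X
00 -> X
10 -> Z
10 -> Z


Result: XXXZZ


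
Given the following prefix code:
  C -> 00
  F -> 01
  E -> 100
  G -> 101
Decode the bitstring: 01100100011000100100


Decoding step by step:
Bits 01 -> F
Bits 100 -> E
Bits 100 -> E
Bits 01 -> F
Bits 100 -> E
Bits 01 -> F
Bits 00 -> C
Bits 100 -> E


Decoded message: FEEFEFCE
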